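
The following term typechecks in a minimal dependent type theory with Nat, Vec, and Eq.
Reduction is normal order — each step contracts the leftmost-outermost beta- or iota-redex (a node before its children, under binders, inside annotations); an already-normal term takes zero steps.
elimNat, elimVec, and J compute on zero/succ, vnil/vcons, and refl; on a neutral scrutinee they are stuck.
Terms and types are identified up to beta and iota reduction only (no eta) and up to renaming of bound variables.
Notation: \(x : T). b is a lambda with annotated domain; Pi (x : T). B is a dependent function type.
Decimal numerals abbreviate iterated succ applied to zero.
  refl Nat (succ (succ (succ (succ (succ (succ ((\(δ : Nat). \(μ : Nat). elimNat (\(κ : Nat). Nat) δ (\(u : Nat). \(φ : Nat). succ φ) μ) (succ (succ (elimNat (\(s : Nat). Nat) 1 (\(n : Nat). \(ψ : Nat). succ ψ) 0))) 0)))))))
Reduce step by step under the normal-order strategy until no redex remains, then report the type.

reduction (normal order):
  refl Nat (succ (succ (succ (succ (succ (succ ((\(δ : Nat). \(μ : Nat). elimNat (\(κ : Nat). Nat) δ (\(u : Nat). \(φ : Nat). succ φ) μ) (succ (succ (elimNat (\(s : Nat). Nat) 1 (\(n : Nat). \(ψ : Nat). succ ψ) 0))) 0)))))))
  ~> refl Nat (succ (succ (succ (succ (succ (succ ((\(δ : Nat). elimNat (\(μ : Nat). Nat) (succ (succ (elimNat (\(κ : Nat). Nat) 1 (\(u : Nat). \(φ : Nat). succ φ) 0))) (\(s : Nat). \(n : Nat). succ n) δ) 0)))))))
  ~> refl Nat (succ (succ (succ (succ (succ (succ (elimNat (\(δ : Nat). Nat) (succ (succ (elimNat (\(μ : Nat). Nat) 1 (\(κ : Nat). \(u : Nat). succ u) 0))) (\(φ : Nat). \(s : Nat). succ s) 0)))))))
  ~> refl Nat (succ (succ (succ (succ (succ (succ (succ (succ (elimNat (\(δ : Nat). Nat) 1 (\(μ : Nat). \(κ : Nat). succ κ) 0)))))))))
  ~> refl Nat 9
inferred type:
  Eq Nat 9 9


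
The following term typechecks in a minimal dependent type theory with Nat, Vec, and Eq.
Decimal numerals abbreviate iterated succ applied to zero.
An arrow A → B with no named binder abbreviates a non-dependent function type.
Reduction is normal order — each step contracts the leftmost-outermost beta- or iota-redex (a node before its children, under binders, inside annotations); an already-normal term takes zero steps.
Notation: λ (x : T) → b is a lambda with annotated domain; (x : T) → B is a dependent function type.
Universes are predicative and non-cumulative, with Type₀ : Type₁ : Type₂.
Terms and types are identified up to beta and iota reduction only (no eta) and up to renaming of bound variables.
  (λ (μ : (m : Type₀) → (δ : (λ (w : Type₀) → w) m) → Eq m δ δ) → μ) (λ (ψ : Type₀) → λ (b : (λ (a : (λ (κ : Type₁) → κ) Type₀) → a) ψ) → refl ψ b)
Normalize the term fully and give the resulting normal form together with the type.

normal form:
  λ (μ : Type₀) → λ (m : μ) → refl μ m
type:
  (μ : Type₀) → (m : μ) → Eq μ m m


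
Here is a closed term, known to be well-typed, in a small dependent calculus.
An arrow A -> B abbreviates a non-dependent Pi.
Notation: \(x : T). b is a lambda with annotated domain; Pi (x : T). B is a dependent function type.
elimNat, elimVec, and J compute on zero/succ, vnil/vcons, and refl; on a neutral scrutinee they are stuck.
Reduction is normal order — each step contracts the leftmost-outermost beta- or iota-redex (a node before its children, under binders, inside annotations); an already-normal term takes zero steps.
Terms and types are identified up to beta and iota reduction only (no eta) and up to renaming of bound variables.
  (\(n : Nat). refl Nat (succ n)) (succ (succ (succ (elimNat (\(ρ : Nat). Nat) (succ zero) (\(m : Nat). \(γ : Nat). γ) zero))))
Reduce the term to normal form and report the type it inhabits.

reduced normal form:
  refl Nat (succ (succ (succ (succ (succ zero)))))
the term's type:
  Eq Nat (succ (succ (succ (succ (succ zero))))) (succ (succ (succ (succ (succ zero)))))
observation: 2 normal-order steps separate the term from its normal form.


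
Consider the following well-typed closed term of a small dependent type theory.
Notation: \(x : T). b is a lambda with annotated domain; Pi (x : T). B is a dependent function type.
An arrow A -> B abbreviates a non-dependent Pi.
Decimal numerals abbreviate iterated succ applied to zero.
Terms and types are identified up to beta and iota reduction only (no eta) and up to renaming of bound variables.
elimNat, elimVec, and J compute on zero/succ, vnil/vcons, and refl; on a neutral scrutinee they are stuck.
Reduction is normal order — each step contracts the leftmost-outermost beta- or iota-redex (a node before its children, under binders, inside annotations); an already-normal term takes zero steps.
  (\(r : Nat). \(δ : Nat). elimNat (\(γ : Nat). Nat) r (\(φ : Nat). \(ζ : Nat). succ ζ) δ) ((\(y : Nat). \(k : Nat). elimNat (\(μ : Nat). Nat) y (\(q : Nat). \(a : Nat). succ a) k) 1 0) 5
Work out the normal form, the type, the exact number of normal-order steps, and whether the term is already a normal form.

reduced normal form:
  6
type:
  Nat
normal-order step count: 21
started in normal form: no
first contracted redex: a beta-redex


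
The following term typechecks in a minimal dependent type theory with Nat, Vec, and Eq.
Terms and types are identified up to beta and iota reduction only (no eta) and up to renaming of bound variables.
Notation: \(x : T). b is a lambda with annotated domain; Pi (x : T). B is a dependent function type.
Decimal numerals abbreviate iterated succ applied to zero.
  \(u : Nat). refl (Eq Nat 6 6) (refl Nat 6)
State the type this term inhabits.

the term's type:
  Pi (u : Nat). Eq (Eq Nat 6 6) (refl Nat 6) (refl Nat 6)


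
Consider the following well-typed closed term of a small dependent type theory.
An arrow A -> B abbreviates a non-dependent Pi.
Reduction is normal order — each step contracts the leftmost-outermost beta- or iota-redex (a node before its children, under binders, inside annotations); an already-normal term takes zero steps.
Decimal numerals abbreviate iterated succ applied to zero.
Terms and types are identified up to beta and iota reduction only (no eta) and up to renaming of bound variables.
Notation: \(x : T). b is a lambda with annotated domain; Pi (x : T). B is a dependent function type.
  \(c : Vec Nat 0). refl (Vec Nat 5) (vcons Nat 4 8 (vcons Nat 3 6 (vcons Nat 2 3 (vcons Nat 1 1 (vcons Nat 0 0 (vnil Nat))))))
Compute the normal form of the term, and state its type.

resulting normal form:
  \(c : Vec Nat 0). refl (Vec Nat 5) (vcons Nat 4 8 (vcons Nat 3 6 (vcons Nat 2 3 (vcons Nat 1 1 (vcons Nat 0 0 (vnil Nat))))))
the term's type:
  Vec Nat 0 -> Eq (Vec Nat 5) (vcons Nat 4 8 (vcons Nat 3 6 (vcons Nat 2 3 (vcons Nat 1 1 (vcons Nat 0 0 (vnil Nat)))))) (vcons Nat 4 8 (vcons Nat 3 6 (vcons Nat 2 3 (vcons Nat 1 1 (vcons Nat 0 0 (vnil Nat))))))
observation: no redex remains anywhere in the term; it is its own normal form.


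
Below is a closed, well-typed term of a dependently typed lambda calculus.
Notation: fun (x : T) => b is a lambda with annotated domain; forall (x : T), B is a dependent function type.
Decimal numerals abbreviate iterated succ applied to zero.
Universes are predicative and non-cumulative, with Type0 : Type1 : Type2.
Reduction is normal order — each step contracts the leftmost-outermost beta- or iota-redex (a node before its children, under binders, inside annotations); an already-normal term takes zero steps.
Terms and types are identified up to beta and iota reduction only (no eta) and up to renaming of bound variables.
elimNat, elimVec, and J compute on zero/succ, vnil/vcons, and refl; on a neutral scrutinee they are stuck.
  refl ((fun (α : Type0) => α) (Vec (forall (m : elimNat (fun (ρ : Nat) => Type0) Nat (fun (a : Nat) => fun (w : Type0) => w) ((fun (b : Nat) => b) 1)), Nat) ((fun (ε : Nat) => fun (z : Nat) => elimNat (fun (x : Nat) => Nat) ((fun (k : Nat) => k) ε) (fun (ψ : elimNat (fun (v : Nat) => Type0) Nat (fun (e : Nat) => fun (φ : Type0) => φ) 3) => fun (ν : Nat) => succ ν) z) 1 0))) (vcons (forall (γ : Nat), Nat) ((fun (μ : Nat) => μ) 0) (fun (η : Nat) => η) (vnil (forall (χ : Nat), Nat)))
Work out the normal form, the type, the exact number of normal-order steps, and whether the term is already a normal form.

reduced normal form:
  refl (Vec (forall (α : Nat), Nat) 1) (vcons (forall (m : Nat), Nat) 0 (fun (ρ : Nat) => ρ) (vnil (forall (a : Nat), Nat)))
the term's type:
  Eq (Vec (forall (α : Nat), Nat) 1) (vcons (forall (m : Nat), Nat) 0 (fun (ρ : Nat) => ρ) (vnil (forall (a : Nat), Nat))) (vcons (forall (w : Nat), Nat) 0 (fun (b : Nat) => b) (vnil (forall (ε : Nat), Nat)))
reduction steps (normal order): 11
already normal: no
first contracted redex: a beta-redex


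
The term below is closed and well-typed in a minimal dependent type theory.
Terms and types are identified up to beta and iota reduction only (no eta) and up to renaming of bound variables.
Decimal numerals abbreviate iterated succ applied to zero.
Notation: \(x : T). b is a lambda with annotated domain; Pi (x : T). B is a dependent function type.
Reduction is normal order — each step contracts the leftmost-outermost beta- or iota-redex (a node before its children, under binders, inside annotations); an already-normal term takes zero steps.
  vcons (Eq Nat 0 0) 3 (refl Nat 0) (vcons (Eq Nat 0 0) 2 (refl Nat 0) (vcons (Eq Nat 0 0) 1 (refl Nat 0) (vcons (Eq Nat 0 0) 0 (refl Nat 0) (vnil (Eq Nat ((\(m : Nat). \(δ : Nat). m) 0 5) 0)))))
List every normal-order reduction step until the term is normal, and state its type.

reduction (normal order):
  vcons (Eq Nat 0 0) 3 (refl Nat 0) (vcons (Eq Nat 0 0) 2 (refl Nat 0) (vcons (Eq Nat 0 0) 1 (refl Nat 0) (vcons (Eq Nat 0 0) 0 (refl Nat 0) (vnil (Eq Nat ((\(m : Nat). \(δ : Nat). m) 0 5) 0)))))
  ~> vcons (Eq Nat 0 0) 3 (refl Nat 0) (vcons (Eq Nat 0 0) 2 (refl Nat 0) (vcons (Eq Nat 0 0) 1 (refl Nat 0) (vcons (Eq Nat 0 0) 0 (refl Nat 0) (vnil (Eq Nat ((\(m : Nat). 0) 5) 0)))))
  ~> vcons (Eq Nat 0 0) 3 (refl Nat 0) (vcons (Eq Nat 0 0) 2 (refl Nat 0) (vcons (Eq Nat 0 0) 1 (refl Nat 0) (vcons (Eq Nat 0 0) 0 (refl Nat 0) (vnil (Eq Nat 0 0)))))
inferred type:
  Vec (Eq Nat 0 0) 4


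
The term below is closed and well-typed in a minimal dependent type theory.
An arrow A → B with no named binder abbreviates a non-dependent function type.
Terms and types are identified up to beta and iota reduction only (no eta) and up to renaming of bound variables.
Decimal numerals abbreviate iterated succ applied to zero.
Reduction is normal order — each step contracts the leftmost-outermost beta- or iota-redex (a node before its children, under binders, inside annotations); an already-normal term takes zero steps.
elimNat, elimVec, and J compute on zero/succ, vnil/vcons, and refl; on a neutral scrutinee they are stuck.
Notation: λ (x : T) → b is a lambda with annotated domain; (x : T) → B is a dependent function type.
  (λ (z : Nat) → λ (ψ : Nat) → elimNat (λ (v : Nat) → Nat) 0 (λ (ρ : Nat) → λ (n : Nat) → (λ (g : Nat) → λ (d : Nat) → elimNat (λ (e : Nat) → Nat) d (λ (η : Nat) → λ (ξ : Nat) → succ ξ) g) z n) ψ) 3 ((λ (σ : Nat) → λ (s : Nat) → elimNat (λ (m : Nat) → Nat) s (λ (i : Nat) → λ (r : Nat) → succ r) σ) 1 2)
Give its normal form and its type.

reduced normal form:
  9
the term's type:
  Nat


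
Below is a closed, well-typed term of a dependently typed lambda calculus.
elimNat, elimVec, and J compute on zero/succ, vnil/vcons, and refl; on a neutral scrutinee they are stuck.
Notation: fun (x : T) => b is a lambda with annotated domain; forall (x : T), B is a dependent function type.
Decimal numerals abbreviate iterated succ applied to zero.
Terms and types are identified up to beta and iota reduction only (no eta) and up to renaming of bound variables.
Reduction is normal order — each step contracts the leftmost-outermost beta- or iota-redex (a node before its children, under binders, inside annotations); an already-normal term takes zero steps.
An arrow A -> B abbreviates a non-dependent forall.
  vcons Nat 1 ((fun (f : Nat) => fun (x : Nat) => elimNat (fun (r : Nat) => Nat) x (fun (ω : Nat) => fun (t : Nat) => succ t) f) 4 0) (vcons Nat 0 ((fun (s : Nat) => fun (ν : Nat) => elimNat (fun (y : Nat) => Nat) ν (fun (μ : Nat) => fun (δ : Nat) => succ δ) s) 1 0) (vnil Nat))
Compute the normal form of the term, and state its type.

normal form:
  vcons Nat 1 4 (vcons Nat 0 1 (vnil Nat))
inferred type:
  Vec Nat 2


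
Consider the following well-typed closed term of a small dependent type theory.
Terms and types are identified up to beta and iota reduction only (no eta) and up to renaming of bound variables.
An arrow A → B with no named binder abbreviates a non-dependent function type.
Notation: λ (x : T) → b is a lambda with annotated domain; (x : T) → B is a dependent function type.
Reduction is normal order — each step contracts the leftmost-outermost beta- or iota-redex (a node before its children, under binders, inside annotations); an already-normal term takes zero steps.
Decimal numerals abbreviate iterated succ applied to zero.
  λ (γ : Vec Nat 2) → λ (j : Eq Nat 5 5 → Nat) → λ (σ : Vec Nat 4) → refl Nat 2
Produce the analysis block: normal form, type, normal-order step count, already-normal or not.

normal form:
  λ (γ : Vec Nat 2) → λ (j : Eq Nat 5 5 → Nat) → λ (σ : Vec Nat 4) → refl Nat 2
inferred type:
  Vec Nat 2 → (Eq Nat 5 5 → Nat) → Vec Nat 4 → Eq Nat 2 2
reduction steps (normal order): 0
started in normal form: yes


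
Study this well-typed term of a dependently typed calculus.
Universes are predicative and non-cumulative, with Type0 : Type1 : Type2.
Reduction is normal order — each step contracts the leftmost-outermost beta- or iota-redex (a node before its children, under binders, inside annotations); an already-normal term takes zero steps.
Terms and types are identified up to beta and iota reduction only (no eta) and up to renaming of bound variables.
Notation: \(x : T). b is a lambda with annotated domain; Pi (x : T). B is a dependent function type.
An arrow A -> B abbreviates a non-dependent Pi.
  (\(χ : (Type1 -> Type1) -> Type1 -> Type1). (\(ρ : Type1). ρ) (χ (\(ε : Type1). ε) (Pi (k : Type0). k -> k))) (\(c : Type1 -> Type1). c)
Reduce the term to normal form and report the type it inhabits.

reduced normal form:
  Pi (χ : Type0). χ -> χ
type:
  Type1


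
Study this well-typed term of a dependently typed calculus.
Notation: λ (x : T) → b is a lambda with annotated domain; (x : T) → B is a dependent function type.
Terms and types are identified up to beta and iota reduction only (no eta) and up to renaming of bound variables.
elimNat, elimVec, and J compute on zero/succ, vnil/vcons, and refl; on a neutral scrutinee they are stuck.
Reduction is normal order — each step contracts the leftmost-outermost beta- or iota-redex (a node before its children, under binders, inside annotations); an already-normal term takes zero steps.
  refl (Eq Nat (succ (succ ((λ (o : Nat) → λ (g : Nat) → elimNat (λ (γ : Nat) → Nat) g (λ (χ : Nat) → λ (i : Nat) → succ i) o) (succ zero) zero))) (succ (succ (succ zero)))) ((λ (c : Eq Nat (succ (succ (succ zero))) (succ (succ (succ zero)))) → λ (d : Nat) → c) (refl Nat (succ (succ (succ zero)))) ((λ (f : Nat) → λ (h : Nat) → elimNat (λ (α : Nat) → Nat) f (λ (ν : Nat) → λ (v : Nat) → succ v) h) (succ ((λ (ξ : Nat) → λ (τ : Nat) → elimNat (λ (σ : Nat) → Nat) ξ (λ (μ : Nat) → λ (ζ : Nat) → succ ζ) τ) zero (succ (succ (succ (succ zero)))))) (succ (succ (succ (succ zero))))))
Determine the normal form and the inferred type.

resulting normal form:
  refl (Eq Nat (succ (succ (succ zero))) (succ (succ (succ zero)))) (refl Nat (succ (succ (succ zero))))
inferred type:
  Eq (Eq Nat (succ (succ (succ zero))) (succ (succ (succ zero)))) (refl Nat (succ (succ (succ zero)))) (refl Nat (succ (succ (succ zero))))
observation: the leftmost-outermost redex is a beta-redex, and normalization takes 8 steps.


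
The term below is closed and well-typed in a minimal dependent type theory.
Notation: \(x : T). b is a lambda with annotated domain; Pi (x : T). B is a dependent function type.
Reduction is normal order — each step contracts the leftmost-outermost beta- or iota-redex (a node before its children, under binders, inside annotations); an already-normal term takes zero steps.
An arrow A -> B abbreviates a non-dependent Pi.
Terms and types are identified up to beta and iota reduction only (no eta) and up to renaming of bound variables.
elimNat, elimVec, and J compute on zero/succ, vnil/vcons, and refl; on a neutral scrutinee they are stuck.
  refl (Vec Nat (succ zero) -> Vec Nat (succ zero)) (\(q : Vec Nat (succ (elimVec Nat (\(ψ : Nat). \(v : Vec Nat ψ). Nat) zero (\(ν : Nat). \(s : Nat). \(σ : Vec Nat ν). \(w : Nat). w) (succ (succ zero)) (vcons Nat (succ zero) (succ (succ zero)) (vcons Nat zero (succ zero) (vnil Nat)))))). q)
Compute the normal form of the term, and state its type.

reduced normal form:
  refl (Vec Nat (succ zero) -> Vec Nat (succ zero)) (\(q : Vec Nat (succ zero)). q)
type:
  Eq (Vec Nat (succ zero) -> Vec Nat (succ zero)) (\(q : Vec Nat (succ zero)). q) (\(ψ : Vec Nat (succ zero)). ψ)
observation: the leftmost-outermost redex is an elimVec iota-redex, and normalization takes 11 steps.


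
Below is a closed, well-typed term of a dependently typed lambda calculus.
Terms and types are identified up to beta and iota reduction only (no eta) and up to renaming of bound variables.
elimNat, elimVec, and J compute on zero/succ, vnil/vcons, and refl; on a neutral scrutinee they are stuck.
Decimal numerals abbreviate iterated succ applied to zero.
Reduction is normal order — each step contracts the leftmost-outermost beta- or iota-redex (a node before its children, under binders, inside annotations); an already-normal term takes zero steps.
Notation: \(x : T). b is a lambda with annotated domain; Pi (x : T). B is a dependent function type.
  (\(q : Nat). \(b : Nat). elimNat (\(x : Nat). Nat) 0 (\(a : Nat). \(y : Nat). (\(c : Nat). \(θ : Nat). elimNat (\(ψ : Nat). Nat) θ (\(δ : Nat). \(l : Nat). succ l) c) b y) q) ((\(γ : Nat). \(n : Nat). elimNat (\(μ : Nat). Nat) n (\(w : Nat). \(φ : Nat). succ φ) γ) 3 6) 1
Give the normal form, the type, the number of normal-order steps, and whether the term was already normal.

normal form:
  9
type:
  Nat
steps to reach normal form (normal order): 48
term was already normal: no
first contracted redex: a beta-redex


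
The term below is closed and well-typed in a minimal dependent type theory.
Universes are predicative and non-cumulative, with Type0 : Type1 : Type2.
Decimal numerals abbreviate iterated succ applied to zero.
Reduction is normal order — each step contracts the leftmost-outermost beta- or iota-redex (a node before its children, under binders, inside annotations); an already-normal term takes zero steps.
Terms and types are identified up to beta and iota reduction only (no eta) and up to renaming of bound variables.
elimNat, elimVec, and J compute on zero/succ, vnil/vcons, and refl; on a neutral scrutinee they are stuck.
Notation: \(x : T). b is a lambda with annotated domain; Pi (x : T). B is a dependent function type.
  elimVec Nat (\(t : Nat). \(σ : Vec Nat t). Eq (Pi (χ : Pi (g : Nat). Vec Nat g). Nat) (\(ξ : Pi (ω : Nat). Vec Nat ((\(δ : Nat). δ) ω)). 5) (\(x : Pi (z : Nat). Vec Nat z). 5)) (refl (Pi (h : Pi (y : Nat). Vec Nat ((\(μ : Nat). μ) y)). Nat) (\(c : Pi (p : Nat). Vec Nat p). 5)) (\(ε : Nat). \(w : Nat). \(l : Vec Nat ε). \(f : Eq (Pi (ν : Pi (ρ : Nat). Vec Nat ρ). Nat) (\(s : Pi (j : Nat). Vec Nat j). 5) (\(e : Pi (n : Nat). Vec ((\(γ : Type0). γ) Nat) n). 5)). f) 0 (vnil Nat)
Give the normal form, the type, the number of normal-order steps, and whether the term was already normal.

normal form:
  refl (Pi (t : Pi (σ : Nat). Vec Nat σ). Nat) (\(χ : Pi (g : Nat). Vec Nat g). 5)
type:
  Eq (Pi (t : Pi (σ : Nat). Vec Nat σ). Nat) (\(χ : Pi (g : Nat). Vec Nat g). 5) (\(ξ : Pi (ω : Nat). Vec Nat ω). 5)
normal-order step count: 2
term was already normal: no
first contracted redex: an elimVec iota-redex


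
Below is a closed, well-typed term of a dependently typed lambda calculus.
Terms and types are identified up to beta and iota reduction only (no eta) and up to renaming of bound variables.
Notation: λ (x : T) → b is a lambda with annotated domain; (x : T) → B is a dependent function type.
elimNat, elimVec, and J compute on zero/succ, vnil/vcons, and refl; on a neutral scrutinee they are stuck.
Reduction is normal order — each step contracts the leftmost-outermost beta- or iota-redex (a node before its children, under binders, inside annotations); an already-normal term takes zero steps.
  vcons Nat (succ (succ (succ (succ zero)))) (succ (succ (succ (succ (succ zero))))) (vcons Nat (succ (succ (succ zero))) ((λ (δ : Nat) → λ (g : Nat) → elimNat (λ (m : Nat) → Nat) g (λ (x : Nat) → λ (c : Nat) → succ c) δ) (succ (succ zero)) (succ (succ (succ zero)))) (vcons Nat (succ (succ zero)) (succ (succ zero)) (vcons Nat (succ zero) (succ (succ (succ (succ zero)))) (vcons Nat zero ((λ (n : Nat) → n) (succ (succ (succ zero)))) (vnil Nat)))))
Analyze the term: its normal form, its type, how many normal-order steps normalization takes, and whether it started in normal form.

reduced normal form:
  vcons Nat (succ (succ (succ (succ zero)))) (succ (succ (succ (succ (succ zero))))) (vcons Nat (succ (succ (succ zero))) (succ (succ (succ (succ (succ zero))))) (vcons Nat (succ (succ zero)) (succ (succ zero)) (vcons Nat (succ zero) (succ (succ (succ (succ zero)))) (vcons Nat zero (succ (succ (succ zero))) (vnil Nat)))))
type:
  Vec Nat (succ (succ (succ (succ (succ zero)))))
reduction steps (normal order): 10
started in normal form: no
first contracted redex: a beta-redex


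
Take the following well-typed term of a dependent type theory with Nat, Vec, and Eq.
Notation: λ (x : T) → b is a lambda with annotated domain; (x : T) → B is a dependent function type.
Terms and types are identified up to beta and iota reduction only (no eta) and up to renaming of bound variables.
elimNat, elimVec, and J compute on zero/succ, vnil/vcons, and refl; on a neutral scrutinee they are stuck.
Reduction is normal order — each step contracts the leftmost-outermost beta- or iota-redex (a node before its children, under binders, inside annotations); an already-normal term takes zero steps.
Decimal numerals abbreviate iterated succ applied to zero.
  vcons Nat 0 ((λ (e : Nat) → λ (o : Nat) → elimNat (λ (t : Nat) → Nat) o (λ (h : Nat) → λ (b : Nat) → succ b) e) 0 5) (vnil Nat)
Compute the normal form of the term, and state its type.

reduced normal form:
  vcons Nat 0 5 (vnil Nat)
the term's type:
  Vec Nat 1
observation: normalization takes exactly 3 steps under the normal-order strategy.


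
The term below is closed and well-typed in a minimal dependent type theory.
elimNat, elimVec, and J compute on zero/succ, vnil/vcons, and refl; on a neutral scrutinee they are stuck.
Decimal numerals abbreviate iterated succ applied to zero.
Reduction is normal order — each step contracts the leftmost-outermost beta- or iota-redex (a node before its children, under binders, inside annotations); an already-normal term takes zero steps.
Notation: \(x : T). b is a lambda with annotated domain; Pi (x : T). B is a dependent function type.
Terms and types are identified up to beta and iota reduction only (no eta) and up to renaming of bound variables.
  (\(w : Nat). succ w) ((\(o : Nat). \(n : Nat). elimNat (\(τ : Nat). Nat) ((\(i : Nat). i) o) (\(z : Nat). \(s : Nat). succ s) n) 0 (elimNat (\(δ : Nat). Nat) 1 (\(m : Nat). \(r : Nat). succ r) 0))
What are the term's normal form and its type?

resulting normal form:
  2
inferred type:
  Nat
observation: normalization takes exactly 9 steps under the normal-order strategy.


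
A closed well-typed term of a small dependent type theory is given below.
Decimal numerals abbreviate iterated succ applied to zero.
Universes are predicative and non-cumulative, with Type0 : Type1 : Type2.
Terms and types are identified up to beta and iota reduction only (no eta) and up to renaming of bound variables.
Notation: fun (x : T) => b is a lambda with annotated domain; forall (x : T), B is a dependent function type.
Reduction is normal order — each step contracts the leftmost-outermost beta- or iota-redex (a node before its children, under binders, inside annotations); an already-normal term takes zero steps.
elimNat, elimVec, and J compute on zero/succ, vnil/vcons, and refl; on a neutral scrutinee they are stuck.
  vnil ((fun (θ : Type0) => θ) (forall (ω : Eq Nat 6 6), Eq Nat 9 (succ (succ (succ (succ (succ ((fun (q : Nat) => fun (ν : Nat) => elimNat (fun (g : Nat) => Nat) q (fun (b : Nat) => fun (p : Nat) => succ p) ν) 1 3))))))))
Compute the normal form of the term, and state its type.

normal form:
  vnil (forall (θ : Eq Nat 6 6), Eq Nat 9 9)
type:
  Vec (forall (θ : Eq Nat 6 6), Eq Nat 9 9) 0


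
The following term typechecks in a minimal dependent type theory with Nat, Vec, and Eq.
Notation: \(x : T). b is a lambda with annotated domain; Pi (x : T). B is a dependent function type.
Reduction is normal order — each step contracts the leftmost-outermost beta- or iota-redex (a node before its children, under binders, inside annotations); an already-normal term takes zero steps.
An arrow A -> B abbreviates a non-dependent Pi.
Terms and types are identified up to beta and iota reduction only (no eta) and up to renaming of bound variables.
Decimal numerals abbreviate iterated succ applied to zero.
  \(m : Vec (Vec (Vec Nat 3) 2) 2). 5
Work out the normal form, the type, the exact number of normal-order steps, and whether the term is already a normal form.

resulting normal form:
  \(m : Vec (Vec (Vec Nat 3) 2) 2). 5
type:
  Vec (Vec (Vec Nat 3) 2) 2 -> Nat
reduction steps (normal order): 0
started in normal form: yes


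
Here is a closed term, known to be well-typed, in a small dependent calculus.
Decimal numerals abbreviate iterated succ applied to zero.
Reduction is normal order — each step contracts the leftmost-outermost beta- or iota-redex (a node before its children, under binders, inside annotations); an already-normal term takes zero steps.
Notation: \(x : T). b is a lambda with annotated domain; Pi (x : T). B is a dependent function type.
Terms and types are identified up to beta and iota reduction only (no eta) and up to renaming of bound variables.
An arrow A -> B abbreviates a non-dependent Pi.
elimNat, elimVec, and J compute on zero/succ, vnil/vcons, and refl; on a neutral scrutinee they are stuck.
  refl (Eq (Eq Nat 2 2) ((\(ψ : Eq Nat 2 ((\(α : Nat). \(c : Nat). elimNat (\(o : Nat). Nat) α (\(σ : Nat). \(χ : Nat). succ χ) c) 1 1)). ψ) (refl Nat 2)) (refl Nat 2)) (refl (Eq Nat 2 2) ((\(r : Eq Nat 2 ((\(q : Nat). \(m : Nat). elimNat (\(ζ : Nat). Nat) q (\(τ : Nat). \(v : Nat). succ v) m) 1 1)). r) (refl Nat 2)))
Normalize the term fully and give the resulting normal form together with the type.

normal form:
  refl (Eq (Eq Nat 2 2) (refl Nat 2) (refl Nat 2)) (refl (Eq Nat 2 2) (refl Nat 2))
type:
  Eq (Eq (Eq Nat 2 2) (refl Nat 2) (refl Nat 2)) (refl (Eq Nat 2 2) (refl Nat 2)) (refl (Eq Nat 2 2) (refl Nat 2))
observation: 2 normal-order steps separate the term from its normal form.


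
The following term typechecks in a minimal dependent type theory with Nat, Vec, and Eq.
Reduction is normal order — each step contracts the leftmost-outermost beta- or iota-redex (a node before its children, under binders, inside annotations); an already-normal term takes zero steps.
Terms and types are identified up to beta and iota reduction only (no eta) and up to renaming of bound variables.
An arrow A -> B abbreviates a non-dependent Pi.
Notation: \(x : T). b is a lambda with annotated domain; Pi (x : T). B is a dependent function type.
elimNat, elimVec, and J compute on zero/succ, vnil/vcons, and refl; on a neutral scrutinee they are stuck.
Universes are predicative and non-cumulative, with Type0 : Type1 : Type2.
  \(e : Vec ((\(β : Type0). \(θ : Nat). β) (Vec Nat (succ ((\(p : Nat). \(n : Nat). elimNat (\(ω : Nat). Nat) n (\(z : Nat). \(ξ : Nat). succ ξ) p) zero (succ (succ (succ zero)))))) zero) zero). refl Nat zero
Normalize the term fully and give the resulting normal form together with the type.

reduced normal form:
  \(e : Vec (Vec Nat (succ (succ (succ (succ zero))))) zero). refl Nat zero
the term's type:
  Vec (Vec Nat (succ (succ (succ (succ zero))))) zero -> Eq Nat zero zero
observation: the term reaches its normal form after 5 normal-order steps.


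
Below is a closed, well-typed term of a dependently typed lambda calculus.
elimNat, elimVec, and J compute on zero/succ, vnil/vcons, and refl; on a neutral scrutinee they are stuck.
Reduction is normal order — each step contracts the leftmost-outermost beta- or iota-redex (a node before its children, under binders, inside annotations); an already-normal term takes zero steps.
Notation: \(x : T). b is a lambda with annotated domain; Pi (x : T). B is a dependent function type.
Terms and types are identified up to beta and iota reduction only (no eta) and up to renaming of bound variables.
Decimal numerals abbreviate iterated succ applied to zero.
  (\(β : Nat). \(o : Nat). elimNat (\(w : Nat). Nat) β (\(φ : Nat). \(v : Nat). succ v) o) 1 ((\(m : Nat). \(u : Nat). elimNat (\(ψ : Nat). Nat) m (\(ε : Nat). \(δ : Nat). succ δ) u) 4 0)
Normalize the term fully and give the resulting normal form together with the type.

resulting normal form:
  5
type:
  Nat


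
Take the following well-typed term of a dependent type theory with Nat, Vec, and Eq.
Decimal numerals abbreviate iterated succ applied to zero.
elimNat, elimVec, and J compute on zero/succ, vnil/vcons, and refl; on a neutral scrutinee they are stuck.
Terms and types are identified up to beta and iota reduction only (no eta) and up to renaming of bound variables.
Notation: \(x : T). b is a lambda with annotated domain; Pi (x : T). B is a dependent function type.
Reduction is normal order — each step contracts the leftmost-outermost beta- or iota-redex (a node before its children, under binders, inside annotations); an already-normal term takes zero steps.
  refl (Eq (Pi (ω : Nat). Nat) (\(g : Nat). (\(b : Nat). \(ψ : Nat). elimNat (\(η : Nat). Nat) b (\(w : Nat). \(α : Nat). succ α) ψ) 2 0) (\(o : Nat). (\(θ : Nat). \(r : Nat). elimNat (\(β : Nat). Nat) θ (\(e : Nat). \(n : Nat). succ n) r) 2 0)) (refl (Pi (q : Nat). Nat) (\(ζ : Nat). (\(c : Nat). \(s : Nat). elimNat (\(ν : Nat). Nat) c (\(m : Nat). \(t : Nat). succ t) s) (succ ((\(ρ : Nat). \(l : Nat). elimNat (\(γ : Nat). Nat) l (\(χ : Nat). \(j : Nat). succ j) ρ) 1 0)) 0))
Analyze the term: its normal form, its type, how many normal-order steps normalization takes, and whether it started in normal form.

resulting normal form:
  refl (Eq (Pi (ω : Nat). Nat) (\(g : Nat). 2) (\(b : Nat). 2)) (refl (Pi (ψ : Nat). Nat) (\(η : Nat). 2))
inferred type:
  Eq (Eq (Pi (ω : Nat). Nat) (\(g : Nat). 2) (\(b : Nat). 2)) (refl (Pi (ψ : Nat). Nat) (\(η : Nat). 2)) (refl (Pi (w : Nat). Nat) (\(α : Nat). 2))
normal-order step count: 15
term was already normal: no
first contracted redex: a beta-redex


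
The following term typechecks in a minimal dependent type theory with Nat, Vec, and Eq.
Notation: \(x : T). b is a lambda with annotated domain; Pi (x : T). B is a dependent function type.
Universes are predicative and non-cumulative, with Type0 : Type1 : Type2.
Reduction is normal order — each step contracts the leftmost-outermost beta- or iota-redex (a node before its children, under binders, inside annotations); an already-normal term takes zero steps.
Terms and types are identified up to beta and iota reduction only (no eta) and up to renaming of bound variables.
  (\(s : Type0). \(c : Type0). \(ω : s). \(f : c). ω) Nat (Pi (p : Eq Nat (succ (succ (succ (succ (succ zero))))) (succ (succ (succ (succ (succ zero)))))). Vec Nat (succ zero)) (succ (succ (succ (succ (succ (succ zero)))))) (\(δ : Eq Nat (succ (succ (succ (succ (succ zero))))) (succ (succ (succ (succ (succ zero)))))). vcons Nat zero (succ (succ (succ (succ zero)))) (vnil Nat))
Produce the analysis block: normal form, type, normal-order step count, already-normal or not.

normal form:
  succ (succ (succ (succ (succ (succ zero)))))
type:
  Nat
reduction steps (normal order): 4
started in normal form: no
first contracted redex: a beta-redex


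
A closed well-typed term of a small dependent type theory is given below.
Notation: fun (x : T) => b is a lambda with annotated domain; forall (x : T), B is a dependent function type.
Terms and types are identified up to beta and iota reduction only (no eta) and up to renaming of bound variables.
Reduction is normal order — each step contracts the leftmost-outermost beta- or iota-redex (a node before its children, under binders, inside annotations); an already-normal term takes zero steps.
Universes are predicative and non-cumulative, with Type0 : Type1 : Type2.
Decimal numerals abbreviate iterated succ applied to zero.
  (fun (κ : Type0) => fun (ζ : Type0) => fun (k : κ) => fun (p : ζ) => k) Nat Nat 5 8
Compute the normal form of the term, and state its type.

reduced normal form:
  5
inferred type:
  Nat
observation: 4 normal-order steps normalize the term, beginning with a beta-redex.


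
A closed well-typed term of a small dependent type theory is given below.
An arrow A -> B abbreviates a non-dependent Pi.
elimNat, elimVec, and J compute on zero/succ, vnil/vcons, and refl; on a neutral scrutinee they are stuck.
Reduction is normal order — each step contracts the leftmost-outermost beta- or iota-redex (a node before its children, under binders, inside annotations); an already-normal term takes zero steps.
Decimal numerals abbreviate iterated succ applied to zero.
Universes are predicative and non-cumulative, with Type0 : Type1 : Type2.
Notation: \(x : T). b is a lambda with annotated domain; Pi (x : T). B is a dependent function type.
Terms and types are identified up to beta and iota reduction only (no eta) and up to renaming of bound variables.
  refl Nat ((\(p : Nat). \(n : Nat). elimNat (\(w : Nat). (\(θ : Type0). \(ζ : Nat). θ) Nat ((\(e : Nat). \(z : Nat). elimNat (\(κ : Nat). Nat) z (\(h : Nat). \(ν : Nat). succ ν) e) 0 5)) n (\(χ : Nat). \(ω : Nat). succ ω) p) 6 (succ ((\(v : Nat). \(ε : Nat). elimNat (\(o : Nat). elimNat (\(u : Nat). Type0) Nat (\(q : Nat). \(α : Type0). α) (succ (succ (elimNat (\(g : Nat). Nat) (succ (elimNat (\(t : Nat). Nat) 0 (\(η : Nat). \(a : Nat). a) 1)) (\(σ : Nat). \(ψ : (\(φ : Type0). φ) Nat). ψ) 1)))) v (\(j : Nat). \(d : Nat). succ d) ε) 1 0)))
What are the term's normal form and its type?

normal form:
  refl Nat 8
inferred type:
  Eq Nat 8 8


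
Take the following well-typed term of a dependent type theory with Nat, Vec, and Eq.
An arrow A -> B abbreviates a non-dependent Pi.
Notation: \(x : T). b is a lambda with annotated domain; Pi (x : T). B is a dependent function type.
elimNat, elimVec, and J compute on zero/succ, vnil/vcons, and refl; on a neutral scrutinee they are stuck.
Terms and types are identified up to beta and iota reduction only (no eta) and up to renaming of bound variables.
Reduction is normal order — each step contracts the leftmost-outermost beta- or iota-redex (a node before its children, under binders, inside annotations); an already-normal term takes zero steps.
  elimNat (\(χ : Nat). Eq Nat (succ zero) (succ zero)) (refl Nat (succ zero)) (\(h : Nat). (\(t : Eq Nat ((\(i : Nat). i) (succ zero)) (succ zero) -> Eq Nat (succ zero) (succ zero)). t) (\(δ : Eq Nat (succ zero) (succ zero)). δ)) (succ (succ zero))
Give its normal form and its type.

reduced normal form:
  refl Nat (succ zero)
inferred type:
  Eq Nat (succ zero) (succ zero)
observation: contracting an elimNat iota-redex first, the term normalizes in 9 steps.


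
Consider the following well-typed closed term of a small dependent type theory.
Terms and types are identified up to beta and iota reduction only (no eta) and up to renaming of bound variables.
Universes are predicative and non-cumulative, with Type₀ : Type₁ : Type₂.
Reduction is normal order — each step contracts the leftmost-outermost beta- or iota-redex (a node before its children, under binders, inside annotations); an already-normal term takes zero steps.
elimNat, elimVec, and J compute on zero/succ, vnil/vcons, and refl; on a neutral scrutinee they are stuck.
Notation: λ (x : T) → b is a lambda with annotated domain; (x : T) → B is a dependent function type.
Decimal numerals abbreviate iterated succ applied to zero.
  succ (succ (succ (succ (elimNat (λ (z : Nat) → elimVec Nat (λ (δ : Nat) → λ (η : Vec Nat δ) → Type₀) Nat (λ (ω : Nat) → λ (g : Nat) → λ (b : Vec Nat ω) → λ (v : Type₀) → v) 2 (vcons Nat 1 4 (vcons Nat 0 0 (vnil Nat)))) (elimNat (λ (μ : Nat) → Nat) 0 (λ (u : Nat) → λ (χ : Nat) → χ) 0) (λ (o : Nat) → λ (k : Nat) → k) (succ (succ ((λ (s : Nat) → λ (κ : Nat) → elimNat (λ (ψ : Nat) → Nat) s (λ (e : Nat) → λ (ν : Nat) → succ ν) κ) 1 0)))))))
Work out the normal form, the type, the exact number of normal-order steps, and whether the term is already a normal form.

reduced normal form:
  4
inferred type:
  Nat
reduction steps (normal order): 25
already normal: no
first redex: an elimNat iota-redex


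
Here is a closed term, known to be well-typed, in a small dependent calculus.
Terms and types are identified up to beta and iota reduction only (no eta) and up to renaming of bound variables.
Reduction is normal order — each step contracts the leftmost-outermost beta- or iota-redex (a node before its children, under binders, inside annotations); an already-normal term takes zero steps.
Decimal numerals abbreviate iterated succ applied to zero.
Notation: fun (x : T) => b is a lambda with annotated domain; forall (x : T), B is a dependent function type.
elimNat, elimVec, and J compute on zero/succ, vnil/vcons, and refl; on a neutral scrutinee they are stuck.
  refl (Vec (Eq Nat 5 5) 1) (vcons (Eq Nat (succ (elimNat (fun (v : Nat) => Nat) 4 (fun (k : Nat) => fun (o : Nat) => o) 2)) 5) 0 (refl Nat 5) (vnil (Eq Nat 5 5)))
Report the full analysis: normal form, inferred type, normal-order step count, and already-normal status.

reduced normal form:
  refl (Vec (Eq Nat 5 5) 1) (vcons (Eq Nat 5 5) 0 (refl Nat 5) (vnil (Eq Nat 5 5)))
the term's type:
  Eq (Vec (Eq Nat 5 5) 1) (vcons (Eq Nat 5 5) 0 (refl Nat 5) (vnil (Eq Nat 5 5))) (vcons (Eq Nat 5 5) 0 (refl Nat 5) (vnil (Eq Nat 5 5)))
steps to reach normal form (normal order): 7
term was already normal: no
first contracted redex: an elimNat iota-redex


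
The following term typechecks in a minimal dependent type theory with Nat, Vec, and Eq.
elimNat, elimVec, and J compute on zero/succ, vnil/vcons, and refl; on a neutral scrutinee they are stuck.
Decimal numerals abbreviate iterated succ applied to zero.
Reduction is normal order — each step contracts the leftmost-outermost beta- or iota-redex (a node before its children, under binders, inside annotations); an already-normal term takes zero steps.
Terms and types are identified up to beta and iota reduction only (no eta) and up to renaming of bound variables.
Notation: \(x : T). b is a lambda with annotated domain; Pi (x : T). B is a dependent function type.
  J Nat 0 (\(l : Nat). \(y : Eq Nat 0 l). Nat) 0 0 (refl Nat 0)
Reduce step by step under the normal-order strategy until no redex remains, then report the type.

reduction (normal order):
  J Nat 0 (\(l : Nat). \(y : Eq Nat 0 l). Nat) 0 0 (refl Nat 0)
  ~> 0
inferred type:
  Nat


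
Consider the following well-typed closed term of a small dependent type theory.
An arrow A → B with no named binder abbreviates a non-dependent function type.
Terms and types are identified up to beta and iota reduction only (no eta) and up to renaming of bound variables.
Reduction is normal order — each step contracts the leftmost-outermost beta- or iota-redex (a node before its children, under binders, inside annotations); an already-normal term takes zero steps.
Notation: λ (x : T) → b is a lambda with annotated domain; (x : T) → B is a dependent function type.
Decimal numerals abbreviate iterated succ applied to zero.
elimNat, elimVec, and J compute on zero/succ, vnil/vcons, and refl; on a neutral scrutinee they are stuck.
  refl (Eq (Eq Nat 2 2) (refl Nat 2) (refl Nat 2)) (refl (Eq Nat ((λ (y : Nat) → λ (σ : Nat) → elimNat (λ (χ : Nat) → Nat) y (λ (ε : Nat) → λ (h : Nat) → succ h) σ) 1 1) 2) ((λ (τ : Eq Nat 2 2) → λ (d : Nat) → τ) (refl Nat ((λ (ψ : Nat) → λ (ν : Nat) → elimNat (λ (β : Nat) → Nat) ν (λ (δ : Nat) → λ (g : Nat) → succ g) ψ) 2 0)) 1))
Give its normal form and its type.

resulting normal form:
  refl (Eq (Eq Nat 2 2) (refl Nat 2) (refl Nat 2)) (refl (Eq Nat 2 2) (refl Nat 2))
the term's type:
  Eq (Eq (Eq Nat 2 2) (refl Nat 2) (refl Nat 2)) (refl (Eq Nat 2 2) (refl Nat 2)) (refl (Eq Nat 2 2) (refl Nat 2))
observation: the leftmost-outermost redex is a beta-redex, and normalization takes 17 steps.
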